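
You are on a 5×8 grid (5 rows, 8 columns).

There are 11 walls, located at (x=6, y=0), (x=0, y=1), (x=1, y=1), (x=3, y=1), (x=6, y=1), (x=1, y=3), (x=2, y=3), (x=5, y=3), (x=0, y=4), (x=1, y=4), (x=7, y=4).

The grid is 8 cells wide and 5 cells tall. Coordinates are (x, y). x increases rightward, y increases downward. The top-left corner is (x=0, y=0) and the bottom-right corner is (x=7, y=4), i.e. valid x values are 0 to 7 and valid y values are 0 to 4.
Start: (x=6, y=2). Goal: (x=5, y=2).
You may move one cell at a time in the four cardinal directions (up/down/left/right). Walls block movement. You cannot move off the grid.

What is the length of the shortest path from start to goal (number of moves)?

Answer: Shortest path length: 1

Derivation:
BFS from (x=6, y=2) until reaching (x=5, y=2):
  Distance 0: (x=6, y=2)
  Distance 1: (x=5, y=2), (x=7, y=2), (x=6, y=3)  <- goal reached here
One shortest path (1 moves): (x=6, y=2) -> (x=5, y=2)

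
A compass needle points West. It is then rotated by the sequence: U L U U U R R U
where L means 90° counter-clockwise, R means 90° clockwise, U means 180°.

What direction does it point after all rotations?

Answer: Final heading: South

Derivation:
Start: West
  U (U-turn (180°)) -> East
  L (left (90° counter-clockwise)) -> North
  U (U-turn (180°)) -> South
  U (U-turn (180°)) -> North
  U (U-turn (180°)) -> South
  R (right (90° clockwise)) -> West
  R (right (90° clockwise)) -> North
  U (U-turn (180°)) -> South
Final: South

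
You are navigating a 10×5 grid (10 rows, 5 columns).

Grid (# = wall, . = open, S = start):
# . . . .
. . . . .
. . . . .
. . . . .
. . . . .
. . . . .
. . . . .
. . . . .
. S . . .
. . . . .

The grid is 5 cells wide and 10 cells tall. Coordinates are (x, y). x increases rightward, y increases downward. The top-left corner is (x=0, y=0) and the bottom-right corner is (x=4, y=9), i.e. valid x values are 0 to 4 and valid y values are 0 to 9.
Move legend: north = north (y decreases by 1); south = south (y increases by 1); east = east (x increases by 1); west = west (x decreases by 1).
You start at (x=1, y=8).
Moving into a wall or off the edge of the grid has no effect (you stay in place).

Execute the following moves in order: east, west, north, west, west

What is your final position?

Start: (x=1, y=8)
  east (east): (x=1, y=8) -> (x=2, y=8)
  west (west): (x=2, y=8) -> (x=1, y=8)
  north (north): (x=1, y=8) -> (x=1, y=7)
  west (west): (x=1, y=7) -> (x=0, y=7)
  west (west): blocked, stay at (x=0, y=7)
Final: (x=0, y=7)

Answer: Final position: (x=0, y=7)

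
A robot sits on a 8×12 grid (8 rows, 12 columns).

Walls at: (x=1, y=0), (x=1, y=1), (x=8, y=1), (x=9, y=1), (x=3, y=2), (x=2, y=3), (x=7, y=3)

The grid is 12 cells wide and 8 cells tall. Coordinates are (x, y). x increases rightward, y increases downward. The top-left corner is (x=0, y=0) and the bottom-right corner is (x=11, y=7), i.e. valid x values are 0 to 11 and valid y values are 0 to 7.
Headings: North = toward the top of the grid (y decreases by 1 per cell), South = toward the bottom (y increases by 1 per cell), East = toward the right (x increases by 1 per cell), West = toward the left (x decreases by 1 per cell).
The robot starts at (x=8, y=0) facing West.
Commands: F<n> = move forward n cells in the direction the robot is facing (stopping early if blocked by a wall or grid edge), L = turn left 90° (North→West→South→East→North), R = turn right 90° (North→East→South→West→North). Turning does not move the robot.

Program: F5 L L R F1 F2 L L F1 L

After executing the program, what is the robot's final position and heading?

Answer: Final position: (x=3, y=0), facing West

Derivation:
Start: (x=8, y=0), facing West
  F5: move forward 5, now at (x=3, y=0)
  L: turn left, now facing South
  L: turn left, now facing East
  R: turn right, now facing South
  F1: move forward 1, now at (x=3, y=1)
  F2: move forward 0/2 (blocked), now at (x=3, y=1)
  L: turn left, now facing East
  L: turn left, now facing North
  F1: move forward 1, now at (x=3, y=0)
  L: turn left, now facing West
Final: (x=3, y=0), facing West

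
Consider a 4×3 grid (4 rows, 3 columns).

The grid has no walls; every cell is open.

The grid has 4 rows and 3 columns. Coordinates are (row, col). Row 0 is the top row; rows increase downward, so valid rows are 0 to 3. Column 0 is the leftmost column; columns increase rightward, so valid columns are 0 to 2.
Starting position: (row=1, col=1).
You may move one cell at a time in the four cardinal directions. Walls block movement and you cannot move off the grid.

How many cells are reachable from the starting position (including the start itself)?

BFS flood-fill from (row=1, col=1):
  Distance 0: (row=1, col=1)
  Distance 1: (row=0, col=1), (row=1, col=0), (row=1, col=2), (row=2, col=1)
  Distance 2: (row=0, col=0), (row=0, col=2), (row=2, col=0), (row=2, col=2), (row=3, col=1)
  Distance 3: (row=3, col=0), (row=3, col=2)
Total reachable: 12 (grid has 12 open cells total)

Answer: Reachable cells: 12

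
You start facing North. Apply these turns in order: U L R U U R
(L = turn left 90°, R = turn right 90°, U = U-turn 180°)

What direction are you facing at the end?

Answer: Final heading: West

Derivation:
Start: North
  U (U-turn (180°)) -> South
  L (left (90° counter-clockwise)) -> East
  R (right (90° clockwise)) -> South
  U (U-turn (180°)) -> North
  U (U-turn (180°)) -> South
  R (right (90° clockwise)) -> West
Final: West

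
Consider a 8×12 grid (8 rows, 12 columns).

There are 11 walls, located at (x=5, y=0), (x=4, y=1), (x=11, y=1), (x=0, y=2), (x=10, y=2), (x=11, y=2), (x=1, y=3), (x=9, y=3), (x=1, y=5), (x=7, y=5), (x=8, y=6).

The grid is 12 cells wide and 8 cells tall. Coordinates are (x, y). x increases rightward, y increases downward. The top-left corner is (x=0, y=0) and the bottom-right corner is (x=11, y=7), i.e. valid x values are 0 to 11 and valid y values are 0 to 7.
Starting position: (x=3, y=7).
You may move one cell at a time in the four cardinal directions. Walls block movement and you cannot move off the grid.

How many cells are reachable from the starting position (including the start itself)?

Answer: Reachable cells: 85

Derivation:
BFS flood-fill from (x=3, y=7):
  Distance 0: (x=3, y=7)
  Distance 1: (x=3, y=6), (x=2, y=7), (x=4, y=7)
  Distance 2: (x=3, y=5), (x=2, y=6), (x=4, y=6), (x=1, y=7), (x=5, y=7)
  Distance 3: (x=3, y=4), (x=2, y=5), (x=4, y=5), (x=1, y=6), (x=5, y=6), (x=0, y=7), (x=6, y=7)
  Distance 4: (x=3, y=3), (x=2, y=4), (x=4, y=4), (x=5, y=5), (x=0, y=6), (x=6, y=6), (x=7, y=7)
  Distance 5: (x=3, y=2), (x=2, y=3), (x=4, y=3), (x=1, y=4), (x=5, y=4), (x=0, y=5), (x=6, y=5), (x=7, y=6), (x=8, y=7)
  Distance 6: (x=3, y=1), (x=2, y=2), (x=4, y=2), (x=5, y=3), (x=0, y=4), (x=6, y=4), (x=9, y=7)
  Distance 7: (x=3, y=0), (x=2, y=1), (x=1, y=2), (x=5, y=2), (x=0, y=3), (x=6, y=3), (x=7, y=4), (x=9, y=6), (x=10, y=7)
  Distance 8: (x=2, y=0), (x=4, y=0), (x=1, y=1), (x=5, y=1), (x=6, y=2), (x=7, y=3), (x=8, y=4), (x=9, y=5), (x=10, y=6), (x=11, y=7)
  Distance 9: (x=1, y=0), (x=0, y=1), (x=6, y=1), (x=7, y=2), (x=8, y=3), (x=9, y=4), (x=8, y=5), (x=10, y=5), (x=11, y=6)
  Distance 10: (x=0, y=0), (x=6, y=0), (x=7, y=1), (x=8, y=2), (x=10, y=4), (x=11, y=5)
  Distance 11: (x=7, y=0), (x=8, y=1), (x=9, y=2), (x=10, y=3), (x=11, y=4)
  Distance 12: (x=8, y=0), (x=9, y=1), (x=11, y=3)
  Distance 13: (x=9, y=0), (x=10, y=1)
  Distance 14: (x=10, y=0)
  Distance 15: (x=11, y=0)
Total reachable: 85 (grid has 85 open cells total)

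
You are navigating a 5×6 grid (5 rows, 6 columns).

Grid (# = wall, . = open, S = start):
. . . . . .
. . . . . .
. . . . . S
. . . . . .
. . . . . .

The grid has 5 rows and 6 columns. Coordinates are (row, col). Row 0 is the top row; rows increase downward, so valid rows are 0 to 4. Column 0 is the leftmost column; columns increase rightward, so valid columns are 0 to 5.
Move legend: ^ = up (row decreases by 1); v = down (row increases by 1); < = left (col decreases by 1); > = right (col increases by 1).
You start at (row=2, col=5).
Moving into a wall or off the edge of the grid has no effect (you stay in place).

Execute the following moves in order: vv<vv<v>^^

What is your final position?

Start: (row=2, col=5)
  v (down): (row=2, col=5) -> (row=3, col=5)
  v (down): (row=3, col=5) -> (row=4, col=5)
  < (left): (row=4, col=5) -> (row=4, col=4)
  v (down): blocked, stay at (row=4, col=4)
  v (down): blocked, stay at (row=4, col=4)
  < (left): (row=4, col=4) -> (row=4, col=3)
  v (down): blocked, stay at (row=4, col=3)
  > (right): (row=4, col=3) -> (row=4, col=4)
  ^ (up): (row=4, col=4) -> (row=3, col=4)
  ^ (up): (row=3, col=4) -> (row=2, col=4)
Final: (row=2, col=4)

Answer: Final position: (row=2, col=4)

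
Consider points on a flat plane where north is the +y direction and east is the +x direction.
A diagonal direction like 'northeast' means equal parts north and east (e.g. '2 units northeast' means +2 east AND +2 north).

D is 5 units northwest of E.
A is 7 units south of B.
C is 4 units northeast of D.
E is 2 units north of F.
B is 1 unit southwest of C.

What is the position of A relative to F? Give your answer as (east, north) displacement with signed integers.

Place F at the origin (east=0, north=0).
  E is 2 units north of F: delta (east=+0, north=+2); E at (east=0, north=2).
  D is 5 units northwest of E: delta (east=-5, north=+5); D at (east=-5, north=7).
  C is 4 units northeast of D: delta (east=+4, north=+4); C at (east=-1, north=11).
  B is 1 unit southwest of C: delta (east=-1, north=-1); B at (east=-2, north=10).
  A is 7 units south of B: delta (east=+0, north=-7); A at (east=-2, north=3).
Therefore A relative to F: (east=-2, north=3).

Answer: A is at (east=-2, north=3) relative to F.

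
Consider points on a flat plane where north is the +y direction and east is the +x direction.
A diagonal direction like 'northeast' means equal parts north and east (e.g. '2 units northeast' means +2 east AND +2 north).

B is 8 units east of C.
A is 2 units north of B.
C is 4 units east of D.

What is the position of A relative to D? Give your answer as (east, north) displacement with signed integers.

Place D at the origin (east=0, north=0).
  C is 4 units east of D: delta (east=+4, north=+0); C at (east=4, north=0).
  B is 8 units east of C: delta (east=+8, north=+0); B at (east=12, north=0).
  A is 2 units north of B: delta (east=+0, north=+2); A at (east=12, north=2).
Therefore A relative to D: (east=12, north=2).

Answer: A is at (east=12, north=2) relative to D.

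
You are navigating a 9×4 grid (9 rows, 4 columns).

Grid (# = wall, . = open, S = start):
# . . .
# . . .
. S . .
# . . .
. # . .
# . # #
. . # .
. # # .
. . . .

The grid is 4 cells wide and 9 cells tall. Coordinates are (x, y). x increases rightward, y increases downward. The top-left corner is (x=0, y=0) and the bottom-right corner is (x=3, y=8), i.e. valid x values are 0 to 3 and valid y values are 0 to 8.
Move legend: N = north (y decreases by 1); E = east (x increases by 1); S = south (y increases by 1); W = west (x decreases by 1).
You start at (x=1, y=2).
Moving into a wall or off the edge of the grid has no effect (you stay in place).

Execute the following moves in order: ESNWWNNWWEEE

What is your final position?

Answer: Final position: (x=3, y=2)

Derivation:
Start: (x=1, y=2)
  E (east): (x=1, y=2) -> (x=2, y=2)
  S (south): (x=2, y=2) -> (x=2, y=3)
  N (north): (x=2, y=3) -> (x=2, y=2)
  W (west): (x=2, y=2) -> (x=1, y=2)
  W (west): (x=1, y=2) -> (x=0, y=2)
  N (north): blocked, stay at (x=0, y=2)
  N (north): blocked, stay at (x=0, y=2)
  W (west): blocked, stay at (x=0, y=2)
  W (west): blocked, stay at (x=0, y=2)
  E (east): (x=0, y=2) -> (x=1, y=2)
  E (east): (x=1, y=2) -> (x=2, y=2)
  E (east): (x=2, y=2) -> (x=3, y=2)
Final: (x=3, y=2)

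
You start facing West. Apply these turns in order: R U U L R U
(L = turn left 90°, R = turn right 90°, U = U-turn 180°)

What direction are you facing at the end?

Start: West
  R (right (90° clockwise)) -> North
  U (U-turn (180°)) -> South
  U (U-turn (180°)) -> North
  L (left (90° counter-clockwise)) -> West
  R (right (90° clockwise)) -> North
  U (U-turn (180°)) -> South
Final: South

Answer: Final heading: South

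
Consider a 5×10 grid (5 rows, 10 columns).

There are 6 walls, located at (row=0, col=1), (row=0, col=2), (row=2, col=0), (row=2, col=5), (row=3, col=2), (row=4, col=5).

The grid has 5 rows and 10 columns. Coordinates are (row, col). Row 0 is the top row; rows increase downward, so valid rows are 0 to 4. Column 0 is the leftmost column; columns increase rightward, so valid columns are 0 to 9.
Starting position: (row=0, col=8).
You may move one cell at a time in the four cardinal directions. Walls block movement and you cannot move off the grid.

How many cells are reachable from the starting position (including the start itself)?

Answer: Reachable cells: 44

Derivation:
BFS flood-fill from (row=0, col=8):
  Distance 0: (row=0, col=8)
  Distance 1: (row=0, col=7), (row=0, col=9), (row=1, col=8)
  Distance 2: (row=0, col=6), (row=1, col=7), (row=1, col=9), (row=2, col=8)
  Distance 3: (row=0, col=5), (row=1, col=6), (row=2, col=7), (row=2, col=9), (row=3, col=8)
  Distance 4: (row=0, col=4), (row=1, col=5), (row=2, col=6), (row=3, col=7), (row=3, col=9), (row=4, col=8)
  Distance 5: (row=0, col=3), (row=1, col=4), (row=3, col=6), (row=4, col=7), (row=4, col=9)
  Distance 6: (row=1, col=3), (row=2, col=4), (row=3, col=5), (row=4, col=6)
  Distance 7: (row=1, col=2), (row=2, col=3), (row=3, col=4)
  Distance 8: (row=1, col=1), (row=2, col=2), (row=3, col=3), (row=4, col=4)
  Distance 9: (row=1, col=0), (row=2, col=1), (row=4, col=3)
  Distance 10: (row=0, col=0), (row=3, col=1), (row=4, col=2)
  Distance 11: (row=3, col=0), (row=4, col=1)
  Distance 12: (row=4, col=0)
Total reachable: 44 (grid has 44 open cells total)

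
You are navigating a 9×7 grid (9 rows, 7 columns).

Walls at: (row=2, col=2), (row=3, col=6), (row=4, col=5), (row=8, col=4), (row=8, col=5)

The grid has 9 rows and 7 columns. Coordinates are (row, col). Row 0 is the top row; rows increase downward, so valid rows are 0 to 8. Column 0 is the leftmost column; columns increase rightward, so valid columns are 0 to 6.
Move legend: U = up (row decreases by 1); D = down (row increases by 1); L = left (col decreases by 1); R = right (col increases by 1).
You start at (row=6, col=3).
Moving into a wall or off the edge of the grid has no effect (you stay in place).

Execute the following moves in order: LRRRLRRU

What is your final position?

Answer: Final position: (row=5, col=6)

Derivation:
Start: (row=6, col=3)
  L (left): (row=6, col=3) -> (row=6, col=2)
  R (right): (row=6, col=2) -> (row=6, col=3)
  R (right): (row=6, col=3) -> (row=6, col=4)
  R (right): (row=6, col=4) -> (row=6, col=5)
  L (left): (row=6, col=5) -> (row=6, col=4)
  R (right): (row=6, col=4) -> (row=6, col=5)
  R (right): (row=6, col=5) -> (row=6, col=6)
  U (up): (row=6, col=6) -> (row=5, col=6)
Final: (row=5, col=6)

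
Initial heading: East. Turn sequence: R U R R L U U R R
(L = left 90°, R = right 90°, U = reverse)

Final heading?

Answer: Final heading: West

Derivation:
Start: East
  R (right (90° clockwise)) -> South
  U (U-turn (180°)) -> North
  R (right (90° clockwise)) -> East
  R (right (90° clockwise)) -> South
  L (left (90° counter-clockwise)) -> East
  U (U-turn (180°)) -> West
  U (U-turn (180°)) -> East
  R (right (90° clockwise)) -> South
  R (right (90° clockwise)) -> West
Final: West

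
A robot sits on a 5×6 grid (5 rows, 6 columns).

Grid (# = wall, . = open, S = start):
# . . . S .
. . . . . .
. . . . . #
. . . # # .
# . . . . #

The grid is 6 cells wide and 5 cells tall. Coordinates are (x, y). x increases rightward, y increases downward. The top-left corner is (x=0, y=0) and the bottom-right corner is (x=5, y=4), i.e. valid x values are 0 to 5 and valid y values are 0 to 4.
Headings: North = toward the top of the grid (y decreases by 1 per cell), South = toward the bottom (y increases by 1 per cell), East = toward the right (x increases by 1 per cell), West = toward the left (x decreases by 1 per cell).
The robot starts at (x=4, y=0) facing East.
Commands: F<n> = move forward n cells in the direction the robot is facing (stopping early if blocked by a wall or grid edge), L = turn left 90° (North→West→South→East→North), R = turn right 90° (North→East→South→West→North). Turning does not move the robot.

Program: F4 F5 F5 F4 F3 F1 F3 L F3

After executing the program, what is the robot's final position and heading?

Answer: Final position: (x=5, y=0), facing North

Derivation:
Start: (x=4, y=0), facing East
  F4: move forward 1/4 (blocked), now at (x=5, y=0)
  F5: move forward 0/5 (blocked), now at (x=5, y=0)
  F5: move forward 0/5 (blocked), now at (x=5, y=0)
  F4: move forward 0/4 (blocked), now at (x=5, y=0)
  F3: move forward 0/3 (blocked), now at (x=5, y=0)
  F1: move forward 0/1 (blocked), now at (x=5, y=0)
  F3: move forward 0/3 (blocked), now at (x=5, y=0)
  L: turn left, now facing North
  F3: move forward 0/3 (blocked), now at (x=5, y=0)
Final: (x=5, y=0), facing North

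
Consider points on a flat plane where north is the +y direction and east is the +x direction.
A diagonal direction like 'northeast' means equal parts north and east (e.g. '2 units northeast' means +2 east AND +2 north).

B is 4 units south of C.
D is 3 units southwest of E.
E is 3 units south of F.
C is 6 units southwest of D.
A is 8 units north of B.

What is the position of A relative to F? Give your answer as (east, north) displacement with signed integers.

Place F at the origin (east=0, north=0).
  E is 3 units south of F: delta (east=+0, north=-3); E at (east=0, north=-3).
  D is 3 units southwest of E: delta (east=-3, north=-3); D at (east=-3, north=-6).
  C is 6 units southwest of D: delta (east=-6, north=-6); C at (east=-9, north=-12).
  B is 4 units south of C: delta (east=+0, north=-4); B at (east=-9, north=-16).
  A is 8 units north of B: delta (east=+0, north=+8); A at (east=-9, north=-8).
Therefore A relative to F: (east=-9, north=-8).

Answer: A is at (east=-9, north=-8) relative to F.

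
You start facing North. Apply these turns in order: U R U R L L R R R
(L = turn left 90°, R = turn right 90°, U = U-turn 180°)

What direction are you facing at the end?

Start: North
  U (U-turn (180°)) -> South
  R (right (90° clockwise)) -> West
  U (U-turn (180°)) -> East
  R (right (90° clockwise)) -> South
  L (left (90° counter-clockwise)) -> East
  L (left (90° counter-clockwise)) -> North
  R (right (90° clockwise)) -> East
  R (right (90° clockwise)) -> South
  R (right (90° clockwise)) -> West
Final: West

Answer: Final heading: West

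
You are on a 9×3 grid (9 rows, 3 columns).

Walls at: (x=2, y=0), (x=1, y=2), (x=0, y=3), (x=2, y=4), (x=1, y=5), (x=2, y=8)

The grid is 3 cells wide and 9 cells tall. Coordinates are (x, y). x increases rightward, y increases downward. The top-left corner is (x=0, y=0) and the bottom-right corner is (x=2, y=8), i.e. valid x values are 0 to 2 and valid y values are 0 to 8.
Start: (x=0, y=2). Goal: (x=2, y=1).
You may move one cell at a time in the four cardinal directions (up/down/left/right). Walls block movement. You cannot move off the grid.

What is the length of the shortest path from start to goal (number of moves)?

BFS from (x=0, y=2) until reaching (x=2, y=1):
  Distance 0: (x=0, y=2)
  Distance 1: (x=0, y=1)
  Distance 2: (x=0, y=0), (x=1, y=1)
  Distance 3: (x=1, y=0), (x=2, y=1)  <- goal reached here
One shortest path (3 moves): (x=0, y=2) -> (x=0, y=1) -> (x=1, y=1) -> (x=2, y=1)

Answer: Shortest path length: 3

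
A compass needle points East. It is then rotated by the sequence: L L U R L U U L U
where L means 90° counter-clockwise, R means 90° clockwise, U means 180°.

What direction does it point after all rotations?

Answer: Final heading: South

Derivation:
Start: East
  L (left (90° counter-clockwise)) -> North
  L (left (90° counter-clockwise)) -> West
  U (U-turn (180°)) -> East
  R (right (90° clockwise)) -> South
  L (left (90° counter-clockwise)) -> East
  U (U-turn (180°)) -> West
  U (U-turn (180°)) -> East
  L (left (90° counter-clockwise)) -> North
  U (U-turn (180°)) -> South
Final: South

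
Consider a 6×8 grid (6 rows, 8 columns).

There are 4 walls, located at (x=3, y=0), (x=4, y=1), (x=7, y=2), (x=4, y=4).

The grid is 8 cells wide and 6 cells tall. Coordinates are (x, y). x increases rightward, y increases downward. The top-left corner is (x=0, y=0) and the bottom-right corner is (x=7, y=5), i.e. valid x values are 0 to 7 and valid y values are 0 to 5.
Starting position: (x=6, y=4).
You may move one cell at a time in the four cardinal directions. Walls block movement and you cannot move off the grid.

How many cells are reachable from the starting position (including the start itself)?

BFS flood-fill from (x=6, y=4):
  Distance 0: (x=6, y=4)
  Distance 1: (x=6, y=3), (x=5, y=4), (x=7, y=4), (x=6, y=5)
  Distance 2: (x=6, y=2), (x=5, y=3), (x=7, y=3), (x=5, y=5), (x=7, y=5)
  Distance 3: (x=6, y=1), (x=5, y=2), (x=4, y=3), (x=4, y=5)
  Distance 4: (x=6, y=0), (x=5, y=1), (x=7, y=1), (x=4, y=2), (x=3, y=3), (x=3, y=5)
  Distance 5: (x=5, y=0), (x=7, y=0), (x=3, y=2), (x=2, y=3), (x=3, y=4), (x=2, y=5)
  Distance 6: (x=4, y=0), (x=3, y=1), (x=2, y=2), (x=1, y=3), (x=2, y=4), (x=1, y=5)
  Distance 7: (x=2, y=1), (x=1, y=2), (x=0, y=3), (x=1, y=4), (x=0, y=5)
  Distance 8: (x=2, y=0), (x=1, y=1), (x=0, y=2), (x=0, y=4)
  Distance 9: (x=1, y=0), (x=0, y=1)
  Distance 10: (x=0, y=0)
Total reachable: 44 (grid has 44 open cells total)

Answer: Reachable cells: 44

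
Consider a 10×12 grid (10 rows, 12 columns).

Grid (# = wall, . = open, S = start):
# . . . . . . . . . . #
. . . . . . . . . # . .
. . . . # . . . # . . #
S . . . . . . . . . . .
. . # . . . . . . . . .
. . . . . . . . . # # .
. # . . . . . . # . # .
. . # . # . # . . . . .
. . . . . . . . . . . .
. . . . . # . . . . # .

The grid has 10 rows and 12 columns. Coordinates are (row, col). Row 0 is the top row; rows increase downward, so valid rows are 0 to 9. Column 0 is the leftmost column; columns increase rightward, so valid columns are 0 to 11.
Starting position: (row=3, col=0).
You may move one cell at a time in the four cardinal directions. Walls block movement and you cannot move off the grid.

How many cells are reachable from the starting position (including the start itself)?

Answer: Reachable cells: 103

Derivation:
BFS flood-fill from (row=3, col=0):
  Distance 0: (row=3, col=0)
  Distance 1: (row=2, col=0), (row=3, col=1), (row=4, col=0)
  Distance 2: (row=1, col=0), (row=2, col=1), (row=3, col=2), (row=4, col=1), (row=5, col=0)
  Distance 3: (row=1, col=1), (row=2, col=2), (row=3, col=3), (row=5, col=1), (row=6, col=0)
  Distance 4: (row=0, col=1), (row=1, col=2), (row=2, col=3), (row=3, col=4), (row=4, col=3), (row=5, col=2), (row=7, col=0)
  Distance 5: (row=0, col=2), (row=1, col=3), (row=3, col=5), (row=4, col=4), (row=5, col=3), (row=6, col=2), (row=7, col=1), (row=8, col=0)
  Distance 6: (row=0, col=3), (row=1, col=4), (row=2, col=5), (row=3, col=6), (row=4, col=5), (row=5, col=4), (row=6, col=3), (row=8, col=1), (row=9, col=0)
  Distance 7: (row=0, col=4), (row=1, col=5), (row=2, col=6), (row=3, col=7), (row=4, col=6), (row=5, col=5), (row=6, col=4), (row=7, col=3), (row=8, col=2), (row=9, col=1)
  Distance 8: (row=0, col=5), (row=1, col=6), (row=2, col=7), (row=3, col=8), (row=4, col=7), (row=5, col=6), (row=6, col=5), (row=8, col=3), (row=9, col=2)
  Distance 9: (row=0, col=6), (row=1, col=7), (row=3, col=9), (row=4, col=8), (row=5, col=7), (row=6, col=6), (row=7, col=5), (row=8, col=4), (row=9, col=3)
  Distance 10: (row=0, col=7), (row=1, col=8), (row=2, col=9), (row=3, col=10), (row=4, col=9), (row=5, col=8), (row=6, col=7), (row=8, col=5), (row=9, col=4)
  Distance 11: (row=0, col=8), (row=2, col=10), (row=3, col=11), (row=4, col=10), (row=7, col=7), (row=8, col=6)
  Distance 12: (row=0, col=9), (row=1, col=10), (row=4, col=11), (row=7, col=8), (row=8, col=7), (row=9, col=6)
  Distance 13: (row=0, col=10), (row=1, col=11), (row=5, col=11), (row=7, col=9), (row=8, col=8), (row=9, col=7)
  Distance 14: (row=6, col=9), (row=6, col=11), (row=7, col=10), (row=8, col=9), (row=9, col=8)
  Distance 15: (row=7, col=11), (row=8, col=10), (row=9, col=9)
  Distance 16: (row=8, col=11)
  Distance 17: (row=9, col=11)
Total reachable: 103 (grid has 103 open cells total)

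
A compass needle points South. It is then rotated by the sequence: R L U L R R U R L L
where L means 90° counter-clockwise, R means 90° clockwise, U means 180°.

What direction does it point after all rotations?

Answer: Final heading: South

Derivation:
Start: South
  R (right (90° clockwise)) -> West
  L (left (90° counter-clockwise)) -> South
  U (U-turn (180°)) -> North
  L (left (90° counter-clockwise)) -> West
  R (right (90° clockwise)) -> North
  R (right (90° clockwise)) -> East
  U (U-turn (180°)) -> West
  R (right (90° clockwise)) -> North
  L (left (90° counter-clockwise)) -> West
  L (left (90° counter-clockwise)) -> South
Final: South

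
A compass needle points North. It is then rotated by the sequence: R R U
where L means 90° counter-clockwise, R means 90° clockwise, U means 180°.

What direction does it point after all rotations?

Answer: Final heading: North

Derivation:
Start: North
  R (right (90° clockwise)) -> East
  R (right (90° clockwise)) -> South
  U (U-turn (180°)) -> North
Final: North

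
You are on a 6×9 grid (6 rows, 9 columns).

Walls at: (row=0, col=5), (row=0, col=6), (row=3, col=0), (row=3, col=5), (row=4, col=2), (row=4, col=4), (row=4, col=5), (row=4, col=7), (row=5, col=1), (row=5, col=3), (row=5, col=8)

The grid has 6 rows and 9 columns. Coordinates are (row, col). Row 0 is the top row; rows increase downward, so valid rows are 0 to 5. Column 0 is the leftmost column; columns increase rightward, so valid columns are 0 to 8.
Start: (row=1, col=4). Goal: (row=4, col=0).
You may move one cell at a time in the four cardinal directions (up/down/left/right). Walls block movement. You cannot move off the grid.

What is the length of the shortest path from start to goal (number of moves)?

Answer: Shortest path length: 7

Derivation:
BFS from (row=1, col=4) until reaching (row=4, col=0):
  Distance 0: (row=1, col=4)
  Distance 1: (row=0, col=4), (row=1, col=3), (row=1, col=5), (row=2, col=4)
  Distance 2: (row=0, col=3), (row=1, col=2), (row=1, col=6), (row=2, col=3), (row=2, col=5), (row=3, col=4)
  Distance 3: (row=0, col=2), (row=1, col=1), (row=1, col=7), (row=2, col=2), (row=2, col=6), (row=3, col=3)
  Distance 4: (row=0, col=1), (row=0, col=7), (row=1, col=0), (row=1, col=8), (row=2, col=1), (row=2, col=7), (row=3, col=2), (row=3, col=6), (row=4, col=3)
  Distance 5: (row=0, col=0), (row=0, col=8), (row=2, col=0), (row=2, col=8), (row=3, col=1), (row=3, col=7), (row=4, col=6)
  Distance 6: (row=3, col=8), (row=4, col=1), (row=5, col=6)
  Distance 7: (row=4, col=0), (row=4, col=8), (row=5, col=5), (row=5, col=7)  <- goal reached here
One shortest path (7 moves): (row=1, col=4) -> (row=1, col=3) -> (row=1, col=2) -> (row=1, col=1) -> (row=2, col=1) -> (row=3, col=1) -> (row=4, col=1) -> (row=4, col=0)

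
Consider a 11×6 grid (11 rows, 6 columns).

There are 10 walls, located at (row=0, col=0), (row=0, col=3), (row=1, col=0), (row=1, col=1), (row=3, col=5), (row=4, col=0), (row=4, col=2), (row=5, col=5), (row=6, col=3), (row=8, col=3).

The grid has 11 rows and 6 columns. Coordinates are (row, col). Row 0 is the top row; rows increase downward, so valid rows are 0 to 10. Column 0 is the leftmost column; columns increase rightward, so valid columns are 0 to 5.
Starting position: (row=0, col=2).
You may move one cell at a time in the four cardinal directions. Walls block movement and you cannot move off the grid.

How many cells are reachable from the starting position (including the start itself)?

Answer: Reachable cells: 56

Derivation:
BFS flood-fill from (row=0, col=2):
  Distance 0: (row=0, col=2)
  Distance 1: (row=0, col=1), (row=1, col=2)
  Distance 2: (row=1, col=3), (row=2, col=2)
  Distance 3: (row=1, col=4), (row=2, col=1), (row=2, col=3), (row=3, col=2)
  Distance 4: (row=0, col=4), (row=1, col=5), (row=2, col=0), (row=2, col=4), (row=3, col=1), (row=3, col=3)
  Distance 5: (row=0, col=5), (row=2, col=5), (row=3, col=0), (row=3, col=4), (row=4, col=1), (row=4, col=3)
  Distance 6: (row=4, col=4), (row=5, col=1), (row=5, col=3)
  Distance 7: (row=4, col=5), (row=5, col=0), (row=5, col=2), (row=5, col=4), (row=6, col=1)
  Distance 8: (row=6, col=0), (row=6, col=2), (row=6, col=4), (row=7, col=1)
  Distance 9: (row=6, col=5), (row=7, col=0), (row=7, col=2), (row=7, col=4), (row=8, col=1)
  Distance 10: (row=7, col=3), (row=7, col=5), (row=8, col=0), (row=8, col=2), (row=8, col=4), (row=9, col=1)
  Distance 11: (row=8, col=5), (row=9, col=0), (row=9, col=2), (row=9, col=4), (row=10, col=1)
  Distance 12: (row=9, col=3), (row=9, col=5), (row=10, col=0), (row=10, col=2), (row=10, col=4)
  Distance 13: (row=10, col=3), (row=10, col=5)
Total reachable: 56 (grid has 56 open cells total)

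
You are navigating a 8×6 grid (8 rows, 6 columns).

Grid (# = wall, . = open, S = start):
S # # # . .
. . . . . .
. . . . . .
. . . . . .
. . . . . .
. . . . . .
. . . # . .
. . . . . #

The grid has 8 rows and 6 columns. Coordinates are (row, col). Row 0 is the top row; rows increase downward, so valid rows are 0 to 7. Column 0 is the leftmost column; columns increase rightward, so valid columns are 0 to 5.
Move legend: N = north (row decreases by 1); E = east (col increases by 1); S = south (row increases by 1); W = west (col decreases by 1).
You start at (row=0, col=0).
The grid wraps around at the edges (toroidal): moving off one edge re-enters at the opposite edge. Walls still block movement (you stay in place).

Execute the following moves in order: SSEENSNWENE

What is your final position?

Answer: Final position: (row=1, col=3)

Derivation:
Start: (row=0, col=0)
  S (south): (row=0, col=0) -> (row=1, col=0)
  S (south): (row=1, col=0) -> (row=2, col=0)
  E (east): (row=2, col=0) -> (row=2, col=1)
  E (east): (row=2, col=1) -> (row=2, col=2)
  N (north): (row=2, col=2) -> (row=1, col=2)
  S (south): (row=1, col=2) -> (row=2, col=2)
  N (north): (row=2, col=2) -> (row=1, col=2)
  W (west): (row=1, col=2) -> (row=1, col=1)
  E (east): (row=1, col=1) -> (row=1, col=2)
  N (north): blocked, stay at (row=1, col=2)
  E (east): (row=1, col=2) -> (row=1, col=3)
Final: (row=1, col=3)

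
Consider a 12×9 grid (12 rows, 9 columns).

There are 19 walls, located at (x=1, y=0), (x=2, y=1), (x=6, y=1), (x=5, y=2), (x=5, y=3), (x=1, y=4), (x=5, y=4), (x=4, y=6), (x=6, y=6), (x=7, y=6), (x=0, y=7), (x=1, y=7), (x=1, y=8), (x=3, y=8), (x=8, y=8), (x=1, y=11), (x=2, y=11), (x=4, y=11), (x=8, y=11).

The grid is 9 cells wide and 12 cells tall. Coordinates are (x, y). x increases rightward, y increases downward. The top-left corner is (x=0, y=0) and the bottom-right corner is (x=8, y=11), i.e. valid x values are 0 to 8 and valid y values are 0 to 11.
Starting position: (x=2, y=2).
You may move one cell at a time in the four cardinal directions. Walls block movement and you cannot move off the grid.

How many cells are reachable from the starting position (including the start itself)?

Answer: Reachable cells: 89

Derivation:
BFS flood-fill from (x=2, y=2):
  Distance 0: (x=2, y=2)
  Distance 1: (x=1, y=2), (x=3, y=2), (x=2, y=3)
  Distance 2: (x=1, y=1), (x=3, y=1), (x=0, y=2), (x=4, y=2), (x=1, y=3), (x=3, y=3), (x=2, y=4)
  Distance 3: (x=3, y=0), (x=0, y=1), (x=4, y=1), (x=0, y=3), (x=4, y=3), (x=3, y=4), (x=2, y=5)
  Distance 4: (x=0, y=0), (x=2, y=0), (x=4, y=0), (x=5, y=1), (x=0, y=4), (x=4, y=4), (x=1, y=5), (x=3, y=5), (x=2, y=6)
  Distance 5: (x=5, y=0), (x=0, y=5), (x=4, y=5), (x=1, y=6), (x=3, y=6), (x=2, y=7)
  Distance 6: (x=6, y=0), (x=5, y=5), (x=0, y=6), (x=3, y=7), (x=2, y=8)
  Distance 7: (x=7, y=0), (x=6, y=5), (x=5, y=6), (x=4, y=7), (x=2, y=9)
  Distance 8: (x=8, y=0), (x=7, y=1), (x=6, y=4), (x=7, y=5), (x=5, y=7), (x=4, y=8), (x=1, y=9), (x=3, y=9), (x=2, y=10)
  Distance 9: (x=8, y=1), (x=7, y=2), (x=6, y=3), (x=7, y=4), (x=8, y=5), (x=6, y=7), (x=5, y=8), (x=0, y=9), (x=4, y=9), (x=1, y=10), (x=3, y=10)
  Distance 10: (x=6, y=2), (x=8, y=2), (x=7, y=3), (x=8, y=4), (x=8, y=6), (x=7, y=7), (x=0, y=8), (x=6, y=8), (x=5, y=9), (x=0, y=10), (x=4, y=10), (x=3, y=11)
  Distance 11: (x=8, y=3), (x=8, y=7), (x=7, y=8), (x=6, y=9), (x=5, y=10), (x=0, y=11)
  Distance 12: (x=7, y=9), (x=6, y=10), (x=5, y=11)
  Distance 13: (x=8, y=9), (x=7, y=10), (x=6, y=11)
  Distance 14: (x=8, y=10), (x=7, y=11)
Total reachable: 89 (grid has 89 open cells total)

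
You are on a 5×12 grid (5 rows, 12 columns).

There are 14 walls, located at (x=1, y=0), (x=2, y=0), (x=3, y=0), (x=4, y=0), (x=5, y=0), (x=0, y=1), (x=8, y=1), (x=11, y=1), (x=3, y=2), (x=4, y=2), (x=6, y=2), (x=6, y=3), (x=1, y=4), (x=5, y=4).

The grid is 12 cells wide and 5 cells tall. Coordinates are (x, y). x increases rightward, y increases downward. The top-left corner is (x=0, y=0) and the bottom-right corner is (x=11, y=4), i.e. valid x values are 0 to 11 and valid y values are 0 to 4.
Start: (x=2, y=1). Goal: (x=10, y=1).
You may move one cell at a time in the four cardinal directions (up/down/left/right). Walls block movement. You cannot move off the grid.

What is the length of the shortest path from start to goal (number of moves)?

BFS from (x=2, y=1) until reaching (x=10, y=1):
  Distance 0: (x=2, y=1)
  Distance 1: (x=1, y=1), (x=3, y=1), (x=2, y=2)
  Distance 2: (x=4, y=1), (x=1, y=2), (x=2, y=3)
  Distance 3: (x=5, y=1), (x=0, y=2), (x=1, y=3), (x=3, y=3), (x=2, y=4)
  Distance 4: (x=6, y=1), (x=5, y=2), (x=0, y=3), (x=4, y=3), (x=3, y=4)
  Distance 5: (x=6, y=0), (x=7, y=1), (x=5, y=3), (x=0, y=4), (x=4, y=4)
  Distance 6: (x=7, y=0), (x=7, y=2)
  Distance 7: (x=8, y=0), (x=8, y=2), (x=7, y=3)
  Distance 8: (x=9, y=0), (x=9, y=2), (x=8, y=3), (x=7, y=4)
  Distance 9: (x=10, y=0), (x=9, y=1), (x=10, y=2), (x=9, y=3), (x=6, y=4), (x=8, y=4)
  Distance 10: (x=11, y=0), (x=10, y=1), (x=11, y=2), (x=10, y=3), (x=9, y=4)  <- goal reached here
One shortest path (10 moves): (x=2, y=1) -> (x=3, y=1) -> (x=4, y=1) -> (x=5, y=1) -> (x=6, y=1) -> (x=7, y=1) -> (x=7, y=0) -> (x=8, y=0) -> (x=9, y=0) -> (x=10, y=0) -> (x=10, y=1)

Answer: Shortest path length: 10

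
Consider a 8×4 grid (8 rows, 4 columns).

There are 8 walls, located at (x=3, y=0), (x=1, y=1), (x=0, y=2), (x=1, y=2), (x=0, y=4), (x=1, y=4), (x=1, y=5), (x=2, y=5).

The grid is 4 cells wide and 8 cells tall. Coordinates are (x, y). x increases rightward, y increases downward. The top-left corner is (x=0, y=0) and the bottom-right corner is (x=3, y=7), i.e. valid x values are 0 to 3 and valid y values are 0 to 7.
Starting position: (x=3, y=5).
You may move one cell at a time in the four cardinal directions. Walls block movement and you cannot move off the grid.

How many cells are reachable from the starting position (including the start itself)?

BFS flood-fill from (x=3, y=5):
  Distance 0: (x=3, y=5)
  Distance 1: (x=3, y=4), (x=3, y=6)
  Distance 2: (x=3, y=3), (x=2, y=4), (x=2, y=6), (x=3, y=7)
  Distance 3: (x=3, y=2), (x=2, y=3), (x=1, y=6), (x=2, y=7)
  Distance 4: (x=3, y=1), (x=2, y=2), (x=1, y=3), (x=0, y=6), (x=1, y=7)
  Distance 5: (x=2, y=1), (x=0, y=3), (x=0, y=5), (x=0, y=7)
  Distance 6: (x=2, y=0)
  Distance 7: (x=1, y=0)
  Distance 8: (x=0, y=0)
  Distance 9: (x=0, y=1)
Total reachable: 24 (grid has 24 open cells total)

Answer: Reachable cells: 24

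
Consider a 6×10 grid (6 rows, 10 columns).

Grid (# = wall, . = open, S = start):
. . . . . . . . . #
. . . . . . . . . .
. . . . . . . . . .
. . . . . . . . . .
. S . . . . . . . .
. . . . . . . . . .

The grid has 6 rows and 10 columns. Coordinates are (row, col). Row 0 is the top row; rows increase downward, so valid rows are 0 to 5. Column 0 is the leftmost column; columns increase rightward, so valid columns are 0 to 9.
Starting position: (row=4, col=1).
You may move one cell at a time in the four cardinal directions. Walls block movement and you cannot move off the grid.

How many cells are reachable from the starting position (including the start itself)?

Answer: Reachable cells: 59

Derivation:
BFS flood-fill from (row=4, col=1):
  Distance 0: (row=4, col=1)
  Distance 1: (row=3, col=1), (row=4, col=0), (row=4, col=2), (row=5, col=1)
  Distance 2: (row=2, col=1), (row=3, col=0), (row=3, col=2), (row=4, col=3), (row=5, col=0), (row=5, col=2)
  Distance 3: (row=1, col=1), (row=2, col=0), (row=2, col=2), (row=3, col=3), (row=4, col=4), (row=5, col=3)
  Distance 4: (row=0, col=1), (row=1, col=0), (row=1, col=2), (row=2, col=3), (row=3, col=4), (row=4, col=5), (row=5, col=4)
  Distance 5: (row=0, col=0), (row=0, col=2), (row=1, col=3), (row=2, col=4), (row=3, col=5), (row=4, col=6), (row=5, col=5)
  Distance 6: (row=0, col=3), (row=1, col=4), (row=2, col=5), (row=3, col=6), (row=4, col=7), (row=5, col=6)
  Distance 7: (row=0, col=4), (row=1, col=5), (row=2, col=6), (row=3, col=7), (row=4, col=8), (row=5, col=7)
  Distance 8: (row=0, col=5), (row=1, col=6), (row=2, col=7), (row=3, col=8), (row=4, col=9), (row=5, col=8)
  Distance 9: (row=0, col=6), (row=1, col=7), (row=2, col=8), (row=3, col=9), (row=5, col=9)
  Distance 10: (row=0, col=7), (row=1, col=8), (row=2, col=9)
  Distance 11: (row=0, col=8), (row=1, col=9)
Total reachable: 59 (grid has 59 open cells total)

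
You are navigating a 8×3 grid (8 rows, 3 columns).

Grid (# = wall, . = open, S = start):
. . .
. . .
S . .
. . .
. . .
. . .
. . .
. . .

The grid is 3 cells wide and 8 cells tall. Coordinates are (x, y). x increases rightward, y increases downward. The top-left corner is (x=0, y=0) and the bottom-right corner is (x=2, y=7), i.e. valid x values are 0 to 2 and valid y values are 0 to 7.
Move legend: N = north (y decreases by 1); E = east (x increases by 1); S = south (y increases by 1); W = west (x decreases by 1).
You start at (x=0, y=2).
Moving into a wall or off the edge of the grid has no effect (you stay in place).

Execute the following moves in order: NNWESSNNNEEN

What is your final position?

Start: (x=0, y=2)
  N (north): (x=0, y=2) -> (x=0, y=1)
  N (north): (x=0, y=1) -> (x=0, y=0)
  W (west): blocked, stay at (x=0, y=0)
  E (east): (x=0, y=0) -> (x=1, y=0)
  S (south): (x=1, y=0) -> (x=1, y=1)
  S (south): (x=1, y=1) -> (x=1, y=2)
  N (north): (x=1, y=2) -> (x=1, y=1)
  N (north): (x=1, y=1) -> (x=1, y=0)
  N (north): blocked, stay at (x=1, y=0)
  E (east): (x=1, y=0) -> (x=2, y=0)
  E (east): blocked, stay at (x=2, y=0)
  N (north): blocked, stay at (x=2, y=0)
Final: (x=2, y=0)

Answer: Final position: (x=2, y=0)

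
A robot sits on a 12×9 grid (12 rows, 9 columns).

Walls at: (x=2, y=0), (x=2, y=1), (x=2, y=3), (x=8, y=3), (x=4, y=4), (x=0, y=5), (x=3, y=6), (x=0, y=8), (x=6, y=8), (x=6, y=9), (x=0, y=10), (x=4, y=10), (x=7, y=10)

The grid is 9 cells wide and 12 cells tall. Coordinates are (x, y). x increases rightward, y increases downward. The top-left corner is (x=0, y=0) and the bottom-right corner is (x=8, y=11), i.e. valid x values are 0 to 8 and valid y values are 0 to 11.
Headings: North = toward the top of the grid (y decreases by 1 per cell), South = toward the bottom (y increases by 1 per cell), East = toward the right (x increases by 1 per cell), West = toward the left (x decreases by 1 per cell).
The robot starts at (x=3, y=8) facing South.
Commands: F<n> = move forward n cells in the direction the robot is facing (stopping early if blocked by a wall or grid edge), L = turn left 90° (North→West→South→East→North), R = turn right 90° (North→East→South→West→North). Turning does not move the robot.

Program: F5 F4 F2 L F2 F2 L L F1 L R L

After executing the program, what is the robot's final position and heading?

Start: (x=3, y=8), facing South
  F5: move forward 3/5 (blocked), now at (x=3, y=11)
  F4: move forward 0/4 (blocked), now at (x=3, y=11)
  F2: move forward 0/2 (blocked), now at (x=3, y=11)
  L: turn left, now facing East
  F2: move forward 2, now at (x=5, y=11)
  F2: move forward 2, now at (x=7, y=11)
  L: turn left, now facing North
  L: turn left, now facing West
  F1: move forward 1, now at (x=6, y=11)
  L: turn left, now facing South
  R: turn right, now facing West
  L: turn left, now facing South
Final: (x=6, y=11), facing South

Answer: Final position: (x=6, y=11), facing South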